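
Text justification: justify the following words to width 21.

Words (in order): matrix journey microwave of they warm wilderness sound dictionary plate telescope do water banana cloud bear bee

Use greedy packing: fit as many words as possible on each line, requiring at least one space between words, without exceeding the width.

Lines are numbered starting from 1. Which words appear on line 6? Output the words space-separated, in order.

Answer: banana cloud bear bee

Derivation:
Line 1: ['matrix', 'journey'] (min_width=14, slack=7)
Line 2: ['microwave', 'of', 'they'] (min_width=17, slack=4)
Line 3: ['warm', 'wilderness', 'sound'] (min_width=21, slack=0)
Line 4: ['dictionary', 'plate'] (min_width=16, slack=5)
Line 5: ['telescope', 'do', 'water'] (min_width=18, slack=3)
Line 6: ['banana', 'cloud', 'bear', 'bee'] (min_width=21, slack=0)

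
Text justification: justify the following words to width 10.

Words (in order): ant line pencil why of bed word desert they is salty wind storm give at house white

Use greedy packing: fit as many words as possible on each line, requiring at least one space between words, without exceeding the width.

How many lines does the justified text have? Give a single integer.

Answer: 10

Derivation:
Line 1: ['ant', 'line'] (min_width=8, slack=2)
Line 2: ['pencil', 'why'] (min_width=10, slack=0)
Line 3: ['of', 'bed'] (min_width=6, slack=4)
Line 4: ['word'] (min_width=4, slack=6)
Line 5: ['desert'] (min_width=6, slack=4)
Line 6: ['they', 'is'] (min_width=7, slack=3)
Line 7: ['salty', 'wind'] (min_width=10, slack=0)
Line 8: ['storm', 'give'] (min_width=10, slack=0)
Line 9: ['at', 'house'] (min_width=8, slack=2)
Line 10: ['white'] (min_width=5, slack=5)
Total lines: 10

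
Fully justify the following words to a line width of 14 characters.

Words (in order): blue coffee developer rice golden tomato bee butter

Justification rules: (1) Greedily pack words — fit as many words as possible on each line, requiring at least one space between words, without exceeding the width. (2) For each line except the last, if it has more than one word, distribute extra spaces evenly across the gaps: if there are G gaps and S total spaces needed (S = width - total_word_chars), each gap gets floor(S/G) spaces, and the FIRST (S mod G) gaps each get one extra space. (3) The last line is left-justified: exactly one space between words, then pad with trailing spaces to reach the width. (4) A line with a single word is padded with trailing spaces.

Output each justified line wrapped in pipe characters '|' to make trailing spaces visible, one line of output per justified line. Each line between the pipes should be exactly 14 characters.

Answer: |blue    coffee|
|developer rice|
|golden  tomato|
|bee butter    |

Derivation:
Line 1: ['blue', 'coffee'] (min_width=11, slack=3)
Line 2: ['developer', 'rice'] (min_width=14, slack=0)
Line 3: ['golden', 'tomato'] (min_width=13, slack=1)
Line 4: ['bee', 'butter'] (min_width=10, slack=4)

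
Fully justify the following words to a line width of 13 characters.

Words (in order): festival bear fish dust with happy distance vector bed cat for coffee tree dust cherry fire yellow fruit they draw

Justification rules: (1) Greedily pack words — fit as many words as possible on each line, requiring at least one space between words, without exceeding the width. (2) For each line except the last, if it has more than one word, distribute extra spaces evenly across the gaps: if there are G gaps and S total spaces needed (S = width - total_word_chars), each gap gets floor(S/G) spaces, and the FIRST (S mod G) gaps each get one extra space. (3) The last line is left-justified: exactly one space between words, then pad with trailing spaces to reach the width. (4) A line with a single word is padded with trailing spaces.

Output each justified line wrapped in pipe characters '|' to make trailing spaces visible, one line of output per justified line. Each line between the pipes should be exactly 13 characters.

Answer: |festival bear|
|fish     dust|
|with    happy|
|distance     |
|vector    bed|
|cat       for|
|coffee   tree|
|dust   cherry|
|fire   yellow|
|fruit    they|
|draw         |

Derivation:
Line 1: ['festival', 'bear'] (min_width=13, slack=0)
Line 2: ['fish', 'dust'] (min_width=9, slack=4)
Line 3: ['with', 'happy'] (min_width=10, slack=3)
Line 4: ['distance'] (min_width=8, slack=5)
Line 5: ['vector', 'bed'] (min_width=10, slack=3)
Line 6: ['cat', 'for'] (min_width=7, slack=6)
Line 7: ['coffee', 'tree'] (min_width=11, slack=2)
Line 8: ['dust', 'cherry'] (min_width=11, slack=2)
Line 9: ['fire', 'yellow'] (min_width=11, slack=2)
Line 10: ['fruit', 'they'] (min_width=10, slack=3)
Line 11: ['draw'] (min_width=4, slack=9)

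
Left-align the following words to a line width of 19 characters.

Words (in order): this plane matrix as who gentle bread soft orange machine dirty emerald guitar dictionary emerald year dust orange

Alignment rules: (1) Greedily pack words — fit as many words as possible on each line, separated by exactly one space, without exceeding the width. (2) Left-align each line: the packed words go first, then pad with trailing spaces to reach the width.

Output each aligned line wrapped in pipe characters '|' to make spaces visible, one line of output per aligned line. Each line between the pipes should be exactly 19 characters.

Answer: |this plane matrix  |
|as who gentle bread|
|soft orange machine|
|dirty emerald      |
|guitar dictionary  |
|emerald year dust  |
|orange             |

Derivation:
Line 1: ['this', 'plane', 'matrix'] (min_width=17, slack=2)
Line 2: ['as', 'who', 'gentle', 'bread'] (min_width=19, slack=0)
Line 3: ['soft', 'orange', 'machine'] (min_width=19, slack=0)
Line 4: ['dirty', 'emerald'] (min_width=13, slack=6)
Line 5: ['guitar', 'dictionary'] (min_width=17, slack=2)
Line 6: ['emerald', 'year', 'dust'] (min_width=17, slack=2)
Line 7: ['orange'] (min_width=6, slack=13)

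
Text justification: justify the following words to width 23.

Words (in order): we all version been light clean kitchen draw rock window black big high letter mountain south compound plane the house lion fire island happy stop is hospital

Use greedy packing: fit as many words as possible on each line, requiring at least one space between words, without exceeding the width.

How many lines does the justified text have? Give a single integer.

Line 1: ['we', 'all', 'version', 'been'] (min_width=19, slack=4)
Line 2: ['light', 'clean', 'kitchen'] (min_width=19, slack=4)
Line 3: ['draw', 'rock', 'window', 'black'] (min_width=22, slack=1)
Line 4: ['big', 'high', 'letter'] (min_width=15, slack=8)
Line 5: ['mountain', 'south', 'compound'] (min_width=23, slack=0)
Line 6: ['plane', 'the', 'house', 'lion'] (min_width=20, slack=3)
Line 7: ['fire', 'island', 'happy', 'stop'] (min_width=22, slack=1)
Line 8: ['is', 'hospital'] (min_width=11, slack=12)
Total lines: 8

Answer: 8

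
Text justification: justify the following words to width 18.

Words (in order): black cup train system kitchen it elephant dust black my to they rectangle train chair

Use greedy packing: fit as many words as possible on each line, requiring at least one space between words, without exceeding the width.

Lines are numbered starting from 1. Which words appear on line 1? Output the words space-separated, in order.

Line 1: ['black', 'cup', 'train'] (min_width=15, slack=3)
Line 2: ['system', 'kitchen', 'it'] (min_width=17, slack=1)
Line 3: ['elephant', 'dust'] (min_width=13, slack=5)
Line 4: ['black', 'my', 'to', 'they'] (min_width=16, slack=2)
Line 5: ['rectangle', 'train'] (min_width=15, slack=3)
Line 6: ['chair'] (min_width=5, slack=13)

Answer: black cup train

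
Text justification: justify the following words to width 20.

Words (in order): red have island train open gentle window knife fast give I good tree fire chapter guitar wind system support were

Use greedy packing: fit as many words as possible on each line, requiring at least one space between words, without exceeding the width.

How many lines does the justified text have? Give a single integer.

Line 1: ['red', 'have', 'island'] (min_width=15, slack=5)
Line 2: ['train', 'open', 'gentle'] (min_width=17, slack=3)
Line 3: ['window', 'knife', 'fast'] (min_width=17, slack=3)
Line 4: ['give', 'I', 'good', 'tree'] (min_width=16, slack=4)
Line 5: ['fire', 'chapter', 'guitar'] (min_width=19, slack=1)
Line 6: ['wind', 'system', 'support'] (min_width=19, slack=1)
Line 7: ['were'] (min_width=4, slack=16)
Total lines: 7

Answer: 7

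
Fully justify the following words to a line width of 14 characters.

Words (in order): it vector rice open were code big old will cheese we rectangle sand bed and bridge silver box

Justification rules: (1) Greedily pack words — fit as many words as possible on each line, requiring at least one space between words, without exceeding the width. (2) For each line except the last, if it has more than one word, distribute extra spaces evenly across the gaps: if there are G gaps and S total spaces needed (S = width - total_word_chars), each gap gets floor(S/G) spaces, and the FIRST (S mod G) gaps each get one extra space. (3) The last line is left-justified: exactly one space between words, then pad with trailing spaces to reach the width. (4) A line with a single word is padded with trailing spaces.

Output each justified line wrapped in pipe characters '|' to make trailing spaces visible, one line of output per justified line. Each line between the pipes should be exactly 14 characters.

Answer: |it vector rice|
|open were code|
|big  old  will|
|cheese      we|
|rectangle sand|
|bed and bridge|
|silver box    |

Derivation:
Line 1: ['it', 'vector', 'rice'] (min_width=14, slack=0)
Line 2: ['open', 'were', 'code'] (min_width=14, slack=0)
Line 3: ['big', 'old', 'will'] (min_width=12, slack=2)
Line 4: ['cheese', 'we'] (min_width=9, slack=5)
Line 5: ['rectangle', 'sand'] (min_width=14, slack=0)
Line 6: ['bed', 'and', 'bridge'] (min_width=14, slack=0)
Line 7: ['silver', 'box'] (min_width=10, slack=4)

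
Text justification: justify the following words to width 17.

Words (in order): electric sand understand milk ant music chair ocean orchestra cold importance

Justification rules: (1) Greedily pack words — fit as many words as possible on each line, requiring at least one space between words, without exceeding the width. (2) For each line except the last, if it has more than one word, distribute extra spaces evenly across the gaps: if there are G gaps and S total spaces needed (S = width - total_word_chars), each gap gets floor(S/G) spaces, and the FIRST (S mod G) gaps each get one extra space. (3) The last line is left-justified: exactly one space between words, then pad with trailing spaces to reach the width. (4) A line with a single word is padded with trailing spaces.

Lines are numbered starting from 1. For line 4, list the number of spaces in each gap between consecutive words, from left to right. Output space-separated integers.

Line 1: ['electric', 'sand'] (min_width=13, slack=4)
Line 2: ['understand', 'milk'] (min_width=15, slack=2)
Line 3: ['ant', 'music', 'chair'] (min_width=15, slack=2)
Line 4: ['ocean', 'orchestra'] (min_width=15, slack=2)
Line 5: ['cold', 'importance'] (min_width=15, slack=2)

Answer: 3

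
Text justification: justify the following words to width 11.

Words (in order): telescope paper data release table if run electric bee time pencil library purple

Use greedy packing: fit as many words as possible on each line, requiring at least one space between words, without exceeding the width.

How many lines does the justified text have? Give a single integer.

Answer: 10

Derivation:
Line 1: ['telescope'] (min_width=9, slack=2)
Line 2: ['paper', 'data'] (min_width=10, slack=1)
Line 3: ['release'] (min_width=7, slack=4)
Line 4: ['table', 'if'] (min_width=8, slack=3)
Line 5: ['run'] (min_width=3, slack=8)
Line 6: ['electric'] (min_width=8, slack=3)
Line 7: ['bee', 'time'] (min_width=8, slack=3)
Line 8: ['pencil'] (min_width=6, slack=5)
Line 9: ['library'] (min_width=7, slack=4)
Line 10: ['purple'] (min_width=6, slack=5)
Total lines: 10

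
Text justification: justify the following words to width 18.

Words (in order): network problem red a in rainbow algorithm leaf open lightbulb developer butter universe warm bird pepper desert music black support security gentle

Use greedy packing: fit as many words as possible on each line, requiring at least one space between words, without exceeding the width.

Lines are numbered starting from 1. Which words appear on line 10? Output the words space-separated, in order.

Line 1: ['network', 'problem'] (min_width=15, slack=3)
Line 2: ['red', 'a', 'in', 'rainbow'] (min_width=16, slack=2)
Line 3: ['algorithm', 'leaf'] (min_width=14, slack=4)
Line 4: ['open', 'lightbulb'] (min_width=14, slack=4)
Line 5: ['developer', 'butter'] (min_width=16, slack=2)
Line 6: ['universe', 'warm', 'bird'] (min_width=18, slack=0)
Line 7: ['pepper', 'desert'] (min_width=13, slack=5)
Line 8: ['music', 'black'] (min_width=11, slack=7)
Line 9: ['support', 'security'] (min_width=16, slack=2)
Line 10: ['gentle'] (min_width=6, slack=12)

Answer: gentle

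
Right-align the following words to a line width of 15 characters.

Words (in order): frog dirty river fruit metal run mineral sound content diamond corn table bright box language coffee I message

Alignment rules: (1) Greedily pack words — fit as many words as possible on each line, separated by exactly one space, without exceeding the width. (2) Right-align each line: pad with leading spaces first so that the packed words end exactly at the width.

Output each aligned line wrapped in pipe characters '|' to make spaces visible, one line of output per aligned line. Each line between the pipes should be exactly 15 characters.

Answer: |     frog dirty|
|    river fruit|
|      metal run|
|  mineral sound|
|content diamond|
|     corn table|
|     bright box|
|language coffee|
|      I message|

Derivation:
Line 1: ['frog', 'dirty'] (min_width=10, slack=5)
Line 2: ['river', 'fruit'] (min_width=11, slack=4)
Line 3: ['metal', 'run'] (min_width=9, slack=6)
Line 4: ['mineral', 'sound'] (min_width=13, slack=2)
Line 5: ['content', 'diamond'] (min_width=15, slack=0)
Line 6: ['corn', 'table'] (min_width=10, slack=5)
Line 7: ['bright', 'box'] (min_width=10, slack=5)
Line 8: ['language', 'coffee'] (min_width=15, slack=0)
Line 9: ['I', 'message'] (min_width=9, slack=6)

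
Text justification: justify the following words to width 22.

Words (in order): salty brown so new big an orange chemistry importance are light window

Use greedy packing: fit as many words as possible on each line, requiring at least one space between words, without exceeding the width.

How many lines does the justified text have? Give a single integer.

Line 1: ['salty', 'brown', 'so', 'new', 'big'] (min_width=22, slack=0)
Line 2: ['an', 'orange', 'chemistry'] (min_width=19, slack=3)
Line 3: ['importance', 'are', 'light'] (min_width=20, slack=2)
Line 4: ['window'] (min_width=6, slack=16)
Total lines: 4

Answer: 4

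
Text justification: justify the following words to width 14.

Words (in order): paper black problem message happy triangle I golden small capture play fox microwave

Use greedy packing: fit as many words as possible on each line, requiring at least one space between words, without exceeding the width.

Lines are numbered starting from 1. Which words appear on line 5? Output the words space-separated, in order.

Line 1: ['paper', 'black'] (min_width=11, slack=3)
Line 2: ['problem'] (min_width=7, slack=7)
Line 3: ['message', 'happy'] (min_width=13, slack=1)
Line 4: ['triangle', 'I'] (min_width=10, slack=4)
Line 5: ['golden', 'small'] (min_width=12, slack=2)
Line 6: ['capture', 'play'] (min_width=12, slack=2)
Line 7: ['fox', 'microwave'] (min_width=13, slack=1)

Answer: golden small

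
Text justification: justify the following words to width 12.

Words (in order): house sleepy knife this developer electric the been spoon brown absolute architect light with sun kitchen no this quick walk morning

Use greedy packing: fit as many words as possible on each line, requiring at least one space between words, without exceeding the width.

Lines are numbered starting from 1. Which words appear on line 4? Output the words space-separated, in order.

Line 1: ['house', 'sleepy'] (min_width=12, slack=0)
Line 2: ['knife', 'this'] (min_width=10, slack=2)
Line 3: ['developer'] (min_width=9, slack=3)
Line 4: ['electric', 'the'] (min_width=12, slack=0)
Line 5: ['been', 'spoon'] (min_width=10, slack=2)
Line 6: ['brown'] (min_width=5, slack=7)
Line 7: ['absolute'] (min_width=8, slack=4)
Line 8: ['architect'] (min_width=9, slack=3)
Line 9: ['light', 'with'] (min_width=10, slack=2)
Line 10: ['sun', 'kitchen'] (min_width=11, slack=1)
Line 11: ['no', 'this'] (min_width=7, slack=5)
Line 12: ['quick', 'walk'] (min_width=10, slack=2)
Line 13: ['morning'] (min_width=7, slack=5)

Answer: electric the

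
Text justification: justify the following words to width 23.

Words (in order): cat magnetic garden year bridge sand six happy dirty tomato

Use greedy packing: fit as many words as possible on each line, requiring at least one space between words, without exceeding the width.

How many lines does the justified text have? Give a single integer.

Line 1: ['cat', 'magnetic', 'garden'] (min_width=19, slack=4)
Line 2: ['year', 'bridge', 'sand', 'six'] (min_width=20, slack=3)
Line 3: ['happy', 'dirty', 'tomato'] (min_width=18, slack=5)
Total lines: 3

Answer: 3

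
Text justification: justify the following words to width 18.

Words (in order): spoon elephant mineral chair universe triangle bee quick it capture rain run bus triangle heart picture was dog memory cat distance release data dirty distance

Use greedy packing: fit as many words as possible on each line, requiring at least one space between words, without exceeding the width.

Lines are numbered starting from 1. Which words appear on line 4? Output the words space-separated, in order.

Answer: bee quick it

Derivation:
Line 1: ['spoon', 'elephant'] (min_width=14, slack=4)
Line 2: ['mineral', 'chair'] (min_width=13, slack=5)
Line 3: ['universe', 'triangle'] (min_width=17, slack=1)
Line 4: ['bee', 'quick', 'it'] (min_width=12, slack=6)
Line 5: ['capture', 'rain', 'run'] (min_width=16, slack=2)
Line 6: ['bus', 'triangle', 'heart'] (min_width=18, slack=0)
Line 7: ['picture', 'was', 'dog'] (min_width=15, slack=3)
Line 8: ['memory', 'cat'] (min_width=10, slack=8)
Line 9: ['distance', 'release'] (min_width=16, slack=2)
Line 10: ['data', 'dirty'] (min_width=10, slack=8)
Line 11: ['distance'] (min_width=8, slack=10)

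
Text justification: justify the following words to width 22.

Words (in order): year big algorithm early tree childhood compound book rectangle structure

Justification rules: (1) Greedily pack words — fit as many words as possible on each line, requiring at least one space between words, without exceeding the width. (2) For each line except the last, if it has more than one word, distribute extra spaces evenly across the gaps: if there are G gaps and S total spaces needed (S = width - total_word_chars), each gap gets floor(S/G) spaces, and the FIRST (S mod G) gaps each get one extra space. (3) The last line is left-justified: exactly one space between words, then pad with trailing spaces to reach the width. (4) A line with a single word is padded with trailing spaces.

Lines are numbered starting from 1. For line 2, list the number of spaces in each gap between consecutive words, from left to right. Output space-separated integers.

Answer: 2 2

Derivation:
Line 1: ['year', 'big', 'algorithm'] (min_width=18, slack=4)
Line 2: ['early', 'tree', 'childhood'] (min_width=20, slack=2)
Line 3: ['compound', 'book'] (min_width=13, slack=9)
Line 4: ['rectangle', 'structure'] (min_width=19, slack=3)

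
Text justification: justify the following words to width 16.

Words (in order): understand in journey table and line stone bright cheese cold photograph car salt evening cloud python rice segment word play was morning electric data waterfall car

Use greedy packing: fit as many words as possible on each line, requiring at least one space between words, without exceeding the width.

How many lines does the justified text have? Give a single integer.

Line 1: ['understand', 'in'] (min_width=13, slack=3)
Line 2: ['journey', 'table'] (min_width=13, slack=3)
Line 3: ['and', 'line', 'stone'] (min_width=14, slack=2)
Line 4: ['bright', 'cheese'] (min_width=13, slack=3)
Line 5: ['cold', 'photograph'] (min_width=15, slack=1)
Line 6: ['car', 'salt', 'evening'] (min_width=16, slack=0)
Line 7: ['cloud', 'python'] (min_width=12, slack=4)
Line 8: ['rice', 'segment'] (min_width=12, slack=4)
Line 9: ['word', 'play', 'was'] (min_width=13, slack=3)
Line 10: ['morning', 'electric'] (min_width=16, slack=0)
Line 11: ['data', 'waterfall'] (min_width=14, slack=2)
Line 12: ['car'] (min_width=3, slack=13)
Total lines: 12

Answer: 12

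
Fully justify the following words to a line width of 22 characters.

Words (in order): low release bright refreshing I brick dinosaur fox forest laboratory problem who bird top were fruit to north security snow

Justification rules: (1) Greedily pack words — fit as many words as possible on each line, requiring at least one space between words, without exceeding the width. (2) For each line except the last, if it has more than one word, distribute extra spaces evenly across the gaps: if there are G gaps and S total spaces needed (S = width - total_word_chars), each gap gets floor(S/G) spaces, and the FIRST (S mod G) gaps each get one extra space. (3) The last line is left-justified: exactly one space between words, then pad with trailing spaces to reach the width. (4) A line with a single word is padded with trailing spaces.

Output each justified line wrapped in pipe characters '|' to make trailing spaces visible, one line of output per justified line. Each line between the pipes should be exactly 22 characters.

Answer: |low   release   bright|
|refreshing   I   brick|
|dinosaur   fox  forest|
|laboratory problem who|
|bird top were fruit to|
|north security snow   |

Derivation:
Line 1: ['low', 'release', 'bright'] (min_width=18, slack=4)
Line 2: ['refreshing', 'I', 'brick'] (min_width=18, slack=4)
Line 3: ['dinosaur', 'fox', 'forest'] (min_width=19, slack=3)
Line 4: ['laboratory', 'problem', 'who'] (min_width=22, slack=0)
Line 5: ['bird', 'top', 'were', 'fruit', 'to'] (min_width=22, slack=0)
Line 6: ['north', 'security', 'snow'] (min_width=19, slack=3)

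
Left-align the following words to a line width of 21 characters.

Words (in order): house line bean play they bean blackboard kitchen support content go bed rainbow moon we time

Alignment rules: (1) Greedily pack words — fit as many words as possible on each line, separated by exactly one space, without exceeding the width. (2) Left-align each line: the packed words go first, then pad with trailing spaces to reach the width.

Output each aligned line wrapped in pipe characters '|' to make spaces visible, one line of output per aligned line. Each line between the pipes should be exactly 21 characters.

Line 1: ['house', 'line', 'bean', 'play'] (min_width=20, slack=1)
Line 2: ['they', 'bean', 'blackboard'] (min_width=20, slack=1)
Line 3: ['kitchen', 'support'] (min_width=15, slack=6)
Line 4: ['content', 'go', 'bed'] (min_width=14, slack=7)
Line 5: ['rainbow', 'moon', 'we', 'time'] (min_width=20, slack=1)

Answer: |house line bean play |
|they bean blackboard |
|kitchen support      |
|content go bed       |
|rainbow moon we time |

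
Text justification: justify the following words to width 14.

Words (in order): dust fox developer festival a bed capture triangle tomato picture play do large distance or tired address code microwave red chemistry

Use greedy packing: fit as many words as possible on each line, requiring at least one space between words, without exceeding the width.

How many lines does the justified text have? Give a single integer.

Answer: 11

Derivation:
Line 1: ['dust', 'fox'] (min_width=8, slack=6)
Line 2: ['developer'] (min_width=9, slack=5)
Line 3: ['festival', 'a', 'bed'] (min_width=14, slack=0)
Line 4: ['capture'] (min_width=7, slack=7)
Line 5: ['triangle'] (min_width=8, slack=6)
Line 6: ['tomato', 'picture'] (min_width=14, slack=0)
Line 7: ['play', 'do', 'large'] (min_width=13, slack=1)
Line 8: ['distance', 'or'] (min_width=11, slack=3)
Line 9: ['tired', 'address'] (min_width=13, slack=1)
Line 10: ['code', 'microwave'] (min_width=14, slack=0)
Line 11: ['red', 'chemistry'] (min_width=13, slack=1)
Total lines: 11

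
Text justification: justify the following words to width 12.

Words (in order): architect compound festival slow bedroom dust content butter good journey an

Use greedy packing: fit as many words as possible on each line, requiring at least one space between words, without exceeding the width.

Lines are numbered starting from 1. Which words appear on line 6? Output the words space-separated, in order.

Line 1: ['architect'] (min_width=9, slack=3)
Line 2: ['compound'] (min_width=8, slack=4)
Line 3: ['festival'] (min_width=8, slack=4)
Line 4: ['slow', 'bedroom'] (min_width=12, slack=0)
Line 5: ['dust', 'content'] (min_width=12, slack=0)
Line 6: ['butter', 'good'] (min_width=11, slack=1)
Line 7: ['journey', 'an'] (min_width=10, slack=2)

Answer: butter good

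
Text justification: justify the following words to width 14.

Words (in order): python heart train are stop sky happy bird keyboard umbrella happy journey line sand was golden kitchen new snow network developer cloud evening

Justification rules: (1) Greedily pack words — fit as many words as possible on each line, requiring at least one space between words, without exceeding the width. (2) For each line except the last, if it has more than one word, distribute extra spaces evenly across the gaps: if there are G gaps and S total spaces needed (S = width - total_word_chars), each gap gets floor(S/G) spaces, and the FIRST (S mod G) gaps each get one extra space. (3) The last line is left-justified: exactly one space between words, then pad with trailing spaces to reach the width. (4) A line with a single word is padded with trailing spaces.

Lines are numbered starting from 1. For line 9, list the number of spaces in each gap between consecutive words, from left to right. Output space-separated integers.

Answer: 7

Derivation:
Line 1: ['python', 'heart'] (min_width=12, slack=2)
Line 2: ['train', 'are', 'stop'] (min_width=14, slack=0)
Line 3: ['sky', 'happy', 'bird'] (min_width=14, slack=0)
Line 4: ['keyboard'] (min_width=8, slack=6)
Line 5: ['umbrella', 'happy'] (min_width=14, slack=0)
Line 6: ['journey', 'line'] (min_width=12, slack=2)
Line 7: ['sand', 'was'] (min_width=8, slack=6)
Line 8: ['golden', 'kitchen'] (min_width=14, slack=0)
Line 9: ['new', 'snow'] (min_width=8, slack=6)
Line 10: ['network'] (min_width=7, slack=7)
Line 11: ['developer'] (min_width=9, slack=5)
Line 12: ['cloud', 'evening'] (min_width=13, slack=1)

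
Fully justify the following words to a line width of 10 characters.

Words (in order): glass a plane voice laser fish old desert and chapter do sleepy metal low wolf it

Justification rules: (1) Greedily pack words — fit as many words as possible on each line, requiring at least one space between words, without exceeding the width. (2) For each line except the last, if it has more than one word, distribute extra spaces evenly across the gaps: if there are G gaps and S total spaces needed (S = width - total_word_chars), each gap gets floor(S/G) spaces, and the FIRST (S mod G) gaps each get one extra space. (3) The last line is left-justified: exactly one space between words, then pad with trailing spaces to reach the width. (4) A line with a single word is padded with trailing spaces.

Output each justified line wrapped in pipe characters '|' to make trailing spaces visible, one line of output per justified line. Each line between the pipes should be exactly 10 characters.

Line 1: ['glass', 'a'] (min_width=7, slack=3)
Line 2: ['plane'] (min_width=5, slack=5)
Line 3: ['voice'] (min_width=5, slack=5)
Line 4: ['laser', 'fish'] (min_width=10, slack=0)
Line 5: ['old', 'desert'] (min_width=10, slack=0)
Line 6: ['and'] (min_width=3, slack=7)
Line 7: ['chapter', 'do'] (min_width=10, slack=0)
Line 8: ['sleepy'] (min_width=6, slack=4)
Line 9: ['metal', 'low'] (min_width=9, slack=1)
Line 10: ['wolf', 'it'] (min_width=7, slack=3)

Answer: |glass    a|
|plane     |
|voice     |
|laser fish|
|old desert|
|and       |
|chapter do|
|sleepy    |
|metal  low|
|wolf it   |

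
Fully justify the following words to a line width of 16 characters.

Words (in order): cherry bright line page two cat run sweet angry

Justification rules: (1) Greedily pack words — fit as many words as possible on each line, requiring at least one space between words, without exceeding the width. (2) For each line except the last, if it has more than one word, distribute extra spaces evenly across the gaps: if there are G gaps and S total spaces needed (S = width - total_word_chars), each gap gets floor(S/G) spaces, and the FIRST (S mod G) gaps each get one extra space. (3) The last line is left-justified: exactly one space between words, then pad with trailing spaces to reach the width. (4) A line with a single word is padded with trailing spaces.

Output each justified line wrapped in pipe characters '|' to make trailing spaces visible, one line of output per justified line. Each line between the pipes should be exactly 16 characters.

Answer: |cherry    bright|
|line   page  two|
|cat   run  sweet|
|angry           |

Derivation:
Line 1: ['cherry', 'bright'] (min_width=13, slack=3)
Line 2: ['line', 'page', 'two'] (min_width=13, slack=3)
Line 3: ['cat', 'run', 'sweet'] (min_width=13, slack=3)
Line 4: ['angry'] (min_width=5, slack=11)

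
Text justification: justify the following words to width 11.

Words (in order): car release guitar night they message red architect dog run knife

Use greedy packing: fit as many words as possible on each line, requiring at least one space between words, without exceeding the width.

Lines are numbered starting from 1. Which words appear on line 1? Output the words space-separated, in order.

Line 1: ['car', 'release'] (min_width=11, slack=0)
Line 2: ['guitar'] (min_width=6, slack=5)
Line 3: ['night', 'they'] (min_width=10, slack=1)
Line 4: ['message', 'red'] (min_width=11, slack=0)
Line 5: ['architect'] (min_width=9, slack=2)
Line 6: ['dog', 'run'] (min_width=7, slack=4)
Line 7: ['knife'] (min_width=5, slack=6)

Answer: car release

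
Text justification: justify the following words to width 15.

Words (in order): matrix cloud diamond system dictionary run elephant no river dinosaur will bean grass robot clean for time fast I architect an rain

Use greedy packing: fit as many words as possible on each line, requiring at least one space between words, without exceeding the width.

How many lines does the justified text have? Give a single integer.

Answer: 10

Derivation:
Line 1: ['matrix', 'cloud'] (min_width=12, slack=3)
Line 2: ['diamond', 'system'] (min_width=14, slack=1)
Line 3: ['dictionary', 'run'] (min_width=14, slack=1)
Line 4: ['elephant', 'no'] (min_width=11, slack=4)
Line 5: ['river', 'dinosaur'] (min_width=14, slack=1)
Line 6: ['will', 'bean', 'grass'] (min_width=15, slack=0)
Line 7: ['robot', 'clean', 'for'] (min_width=15, slack=0)
Line 8: ['time', 'fast', 'I'] (min_width=11, slack=4)
Line 9: ['architect', 'an'] (min_width=12, slack=3)
Line 10: ['rain'] (min_width=4, slack=11)
Total lines: 10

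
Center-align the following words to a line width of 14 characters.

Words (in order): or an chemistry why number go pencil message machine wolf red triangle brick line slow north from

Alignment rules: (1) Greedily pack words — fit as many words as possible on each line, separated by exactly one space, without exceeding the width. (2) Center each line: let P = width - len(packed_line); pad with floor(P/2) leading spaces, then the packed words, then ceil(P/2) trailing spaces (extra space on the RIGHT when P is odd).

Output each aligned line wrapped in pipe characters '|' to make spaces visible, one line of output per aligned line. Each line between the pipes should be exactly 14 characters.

Line 1: ['or', 'an'] (min_width=5, slack=9)
Line 2: ['chemistry', 'why'] (min_width=13, slack=1)
Line 3: ['number', 'go'] (min_width=9, slack=5)
Line 4: ['pencil', 'message'] (min_width=14, slack=0)
Line 5: ['machine', 'wolf'] (min_width=12, slack=2)
Line 6: ['red', 'triangle'] (min_width=12, slack=2)
Line 7: ['brick', 'line'] (min_width=10, slack=4)
Line 8: ['slow', 'north'] (min_width=10, slack=4)
Line 9: ['from'] (min_width=4, slack=10)

Answer: |    or an     |
|chemistry why |
|  number go   |
|pencil message|
| machine wolf |
| red triangle |
|  brick line  |
|  slow north  |
|     from     |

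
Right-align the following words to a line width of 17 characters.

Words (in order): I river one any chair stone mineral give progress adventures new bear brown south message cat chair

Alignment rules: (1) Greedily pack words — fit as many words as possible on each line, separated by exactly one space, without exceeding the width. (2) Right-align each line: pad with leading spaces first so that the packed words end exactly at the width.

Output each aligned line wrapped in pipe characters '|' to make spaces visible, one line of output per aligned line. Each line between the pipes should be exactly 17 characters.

Answer: |  I river one any|
|      chair stone|
|     mineral give|
|         progress|
|   adventures new|
| bear brown south|
|message cat chair|

Derivation:
Line 1: ['I', 'river', 'one', 'any'] (min_width=15, slack=2)
Line 2: ['chair', 'stone'] (min_width=11, slack=6)
Line 3: ['mineral', 'give'] (min_width=12, slack=5)
Line 4: ['progress'] (min_width=8, slack=9)
Line 5: ['adventures', 'new'] (min_width=14, slack=3)
Line 6: ['bear', 'brown', 'south'] (min_width=16, slack=1)
Line 7: ['message', 'cat', 'chair'] (min_width=17, slack=0)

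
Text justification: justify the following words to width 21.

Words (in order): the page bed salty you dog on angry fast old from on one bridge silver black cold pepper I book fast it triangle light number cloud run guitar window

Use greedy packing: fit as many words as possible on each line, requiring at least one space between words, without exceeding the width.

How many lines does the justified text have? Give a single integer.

Line 1: ['the', 'page', 'bed', 'salty'] (min_width=18, slack=3)
Line 2: ['you', 'dog', 'on', 'angry', 'fast'] (min_width=21, slack=0)
Line 3: ['old', 'from', 'on', 'one'] (min_width=15, slack=6)
Line 4: ['bridge', 'silver', 'black'] (min_width=19, slack=2)
Line 5: ['cold', 'pepper', 'I', 'book'] (min_width=18, slack=3)
Line 6: ['fast', 'it', 'triangle'] (min_width=16, slack=5)
Line 7: ['light', 'number', 'cloud'] (min_width=18, slack=3)
Line 8: ['run', 'guitar', 'window'] (min_width=17, slack=4)
Total lines: 8

Answer: 8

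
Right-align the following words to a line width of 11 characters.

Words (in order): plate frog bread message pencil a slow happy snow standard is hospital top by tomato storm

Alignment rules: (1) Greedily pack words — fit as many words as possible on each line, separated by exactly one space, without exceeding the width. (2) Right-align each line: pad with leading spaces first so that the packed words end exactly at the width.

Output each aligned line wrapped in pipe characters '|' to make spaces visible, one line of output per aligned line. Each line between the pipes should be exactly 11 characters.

Answer: | plate frog|
|      bread|
|    message|
|   pencil a|
| slow happy|
|       snow|
|standard is|
|   hospital|
|     top by|
|     tomato|
|      storm|

Derivation:
Line 1: ['plate', 'frog'] (min_width=10, slack=1)
Line 2: ['bread'] (min_width=5, slack=6)
Line 3: ['message'] (min_width=7, slack=4)
Line 4: ['pencil', 'a'] (min_width=8, slack=3)
Line 5: ['slow', 'happy'] (min_width=10, slack=1)
Line 6: ['snow'] (min_width=4, slack=7)
Line 7: ['standard', 'is'] (min_width=11, slack=0)
Line 8: ['hospital'] (min_width=8, slack=3)
Line 9: ['top', 'by'] (min_width=6, slack=5)
Line 10: ['tomato'] (min_width=6, slack=5)
Line 11: ['storm'] (min_width=5, slack=6)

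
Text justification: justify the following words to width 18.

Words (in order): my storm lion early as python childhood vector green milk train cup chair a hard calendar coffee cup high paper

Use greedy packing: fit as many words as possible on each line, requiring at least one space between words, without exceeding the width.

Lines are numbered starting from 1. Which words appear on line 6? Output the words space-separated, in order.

Answer: calendar coffee

Derivation:
Line 1: ['my', 'storm', 'lion'] (min_width=13, slack=5)
Line 2: ['early', 'as', 'python'] (min_width=15, slack=3)
Line 3: ['childhood', 'vector'] (min_width=16, slack=2)
Line 4: ['green', 'milk', 'train'] (min_width=16, slack=2)
Line 5: ['cup', 'chair', 'a', 'hard'] (min_width=16, slack=2)
Line 6: ['calendar', 'coffee'] (min_width=15, slack=3)
Line 7: ['cup', 'high', 'paper'] (min_width=14, slack=4)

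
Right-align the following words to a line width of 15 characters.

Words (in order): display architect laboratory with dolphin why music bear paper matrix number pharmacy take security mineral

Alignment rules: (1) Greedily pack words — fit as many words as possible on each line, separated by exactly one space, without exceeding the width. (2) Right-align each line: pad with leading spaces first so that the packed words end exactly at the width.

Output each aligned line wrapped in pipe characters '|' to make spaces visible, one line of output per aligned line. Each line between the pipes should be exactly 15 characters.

Line 1: ['display'] (min_width=7, slack=8)
Line 2: ['architect'] (min_width=9, slack=6)
Line 3: ['laboratory', 'with'] (min_width=15, slack=0)
Line 4: ['dolphin', 'why'] (min_width=11, slack=4)
Line 5: ['music', 'bear'] (min_width=10, slack=5)
Line 6: ['paper', 'matrix'] (min_width=12, slack=3)
Line 7: ['number', 'pharmacy'] (min_width=15, slack=0)
Line 8: ['take', 'security'] (min_width=13, slack=2)
Line 9: ['mineral'] (min_width=7, slack=8)

Answer: |        display|
|      architect|
|laboratory with|
|    dolphin why|
|     music bear|
|   paper matrix|
|number pharmacy|
|  take security|
|        mineral|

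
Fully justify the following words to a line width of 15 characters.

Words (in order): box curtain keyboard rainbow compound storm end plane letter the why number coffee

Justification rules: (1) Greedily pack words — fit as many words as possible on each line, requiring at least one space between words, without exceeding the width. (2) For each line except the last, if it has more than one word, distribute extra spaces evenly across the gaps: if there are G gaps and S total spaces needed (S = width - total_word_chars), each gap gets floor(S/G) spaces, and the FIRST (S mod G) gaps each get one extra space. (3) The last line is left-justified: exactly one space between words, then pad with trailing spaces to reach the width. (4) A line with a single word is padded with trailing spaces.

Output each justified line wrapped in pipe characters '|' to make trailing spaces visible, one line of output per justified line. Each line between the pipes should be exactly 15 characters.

Line 1: ['box', 'curtain'] (min_width=11, slack=4)
Line 2: ['keyboard'] (min_width=8, slack=7)
Line 3: ['rainbow'] (min_width=7, slack=8)
Line 4: ['compound', 'storm'] (min_width=14, slack=1)
Line 5: ['end', 'plane'] (min_width=9, slack=6)
Line 6: ['letter', 'the', 'why'] (min_width=14, slack=1)
Line 7: ['number', 'coffee'] (min_width=13, slack=2)

Answer: |box     curtain|
|keyboard       |
|rainbow        |
|compound  storm|
|end       plane|
|letter  the why|
|number coffee  |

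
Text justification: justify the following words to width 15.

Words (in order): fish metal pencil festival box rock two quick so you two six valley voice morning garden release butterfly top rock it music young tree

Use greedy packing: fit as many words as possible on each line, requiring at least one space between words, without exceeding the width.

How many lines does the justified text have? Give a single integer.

Line 1: ['fish', 'metal'] (min_width=10, slack=5)
Line 2: ['pencil', 'festival'] (min_width=15, slack=0)
Line 3: ['box', 'rock', 'two'] (min_width=12, slack=3)
Line 4: ['quick', 'so', 'you'] (min_width=12, slack=3)
Line 5: ['two', 'six', 'valley'] (min_width=14, slack=1)
Line 6: ['voice', 'morning'] (min_width=13, slack=2)
Line 7: ['garden', 'release'] (min_width=14, slack=1)
Line 8: ['butterfly', 'top'] (min_width=13, slack=2)
Line 9: ['rock', 'it', 'music'] (min_width=13, slack=2)
Line 10: ['young', 'tree'] (min_width=10, slack=5)
Total lines: 10

Answer: 10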